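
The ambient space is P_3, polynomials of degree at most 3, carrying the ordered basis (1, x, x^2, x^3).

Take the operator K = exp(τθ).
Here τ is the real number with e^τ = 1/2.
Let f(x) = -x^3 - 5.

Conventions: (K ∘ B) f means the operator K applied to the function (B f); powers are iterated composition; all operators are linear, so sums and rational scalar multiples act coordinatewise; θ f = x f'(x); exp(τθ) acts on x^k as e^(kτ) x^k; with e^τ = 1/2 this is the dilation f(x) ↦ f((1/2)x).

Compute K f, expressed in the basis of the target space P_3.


g(x) = -(1/8)x^3 - 5

exp(τθ) x^k = e^(kτ) x^k; with e^τ = 1/2 this sends x^k to (1/2)^k x^k
x^3 ↦ 1/8 x^3
applying this coordinatewise to f: exp(τθ) f = -(1/8)x^3 - 5


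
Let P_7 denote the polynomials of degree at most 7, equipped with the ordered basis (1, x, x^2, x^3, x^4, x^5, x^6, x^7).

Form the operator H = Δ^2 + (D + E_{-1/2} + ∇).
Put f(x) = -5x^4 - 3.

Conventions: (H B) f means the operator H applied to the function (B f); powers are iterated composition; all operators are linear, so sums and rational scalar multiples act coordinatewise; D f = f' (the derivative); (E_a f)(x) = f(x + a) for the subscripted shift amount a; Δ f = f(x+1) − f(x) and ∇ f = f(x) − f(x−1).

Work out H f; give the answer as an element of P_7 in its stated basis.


Δ f = -20x^3 - 30x^2 - 20x - 5
Δ Δ f = -60x^2 - 120x - 70
D f = -20x^3
E_{-1/2} f = -5x^4 + 10x^3 - (15/2)x^2 + (5/2)x - 53/16
∇ f = -20x^3 + 30x^2 - 20x + 5
(D + E_{-1/2} + ∇) f = -5x^4 - 30x^3 + (45/2)x^2 - (35/2)x + 27/16
(Δ^2 + (D + E_{-1/2} + ∇)) f = -5x^4 - 30x^3 - (75/2)x^2 - (275/2)x - 1093/16

the result is g(x) = -5x^4 - 30x^3 - (75/2)x^2 - (275/2)x - 1093/16


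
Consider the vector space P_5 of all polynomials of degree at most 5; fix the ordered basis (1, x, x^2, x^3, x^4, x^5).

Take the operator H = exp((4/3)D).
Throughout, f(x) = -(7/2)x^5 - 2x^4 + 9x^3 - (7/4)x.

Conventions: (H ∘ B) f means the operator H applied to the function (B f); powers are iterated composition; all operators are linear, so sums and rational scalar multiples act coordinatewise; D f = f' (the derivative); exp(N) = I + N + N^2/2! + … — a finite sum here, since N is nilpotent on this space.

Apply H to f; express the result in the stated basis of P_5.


order-1 term: -(70/3)x^4 - (32/3)x^3 + 36x^2 - 7/3
order-2 term: -(560/9)x^3 - (64/3)x^2 + 48x
order-3 term: -(2240/27)x^2 - (512/27)x + 64/3
order-4 term: -(4480/81)x - 512/81
order-5 term: -3584/243
the series for exp((4/3)D) f terminates at order 5
exp((4/3)D) f = -(7/2)x^5 - (76/3)x^4 - (575/9)x^3 - (1844/27)x^2 - (9079/324)x - 503/243

the image equals g(x) = -(7/2)x^5 - (76/3)x^4 - (575/9)x^3 - (1844/27)x^2 - (9079/324)x - 503/243


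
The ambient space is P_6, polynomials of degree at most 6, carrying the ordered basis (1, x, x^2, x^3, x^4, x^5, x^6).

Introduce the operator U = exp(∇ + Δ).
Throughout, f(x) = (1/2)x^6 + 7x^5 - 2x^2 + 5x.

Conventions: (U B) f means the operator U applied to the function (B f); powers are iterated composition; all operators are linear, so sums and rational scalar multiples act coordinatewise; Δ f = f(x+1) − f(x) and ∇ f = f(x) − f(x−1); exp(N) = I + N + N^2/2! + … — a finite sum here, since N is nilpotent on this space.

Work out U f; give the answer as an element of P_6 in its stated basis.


order-1 term: 6x^5 + 70x^4 + 20x^3 + 140x^2 - 2x + 24
order-2 term: 30x^4 + 280x^3 + 120x^2 + 560x + 24
order-3 term: 80x^3 + 560x^2 + 240x + 560
order-4 term: 120x^2 + 560x + 160
order-5 term: 96x + 224
order-6 term: 32
the series for exp(∇ + Δ) f terminates at order 6
exp(∇ + Δ) f = (1/2)x^6 + 13x^5 + 100x^4 + 380x^3 + 938x^2 + 1459x + 1024

g(x) = (1/2)x^6 + 13x^5 + 100x^4 + 380x^3 + 938x^2 + 1459x + 1024


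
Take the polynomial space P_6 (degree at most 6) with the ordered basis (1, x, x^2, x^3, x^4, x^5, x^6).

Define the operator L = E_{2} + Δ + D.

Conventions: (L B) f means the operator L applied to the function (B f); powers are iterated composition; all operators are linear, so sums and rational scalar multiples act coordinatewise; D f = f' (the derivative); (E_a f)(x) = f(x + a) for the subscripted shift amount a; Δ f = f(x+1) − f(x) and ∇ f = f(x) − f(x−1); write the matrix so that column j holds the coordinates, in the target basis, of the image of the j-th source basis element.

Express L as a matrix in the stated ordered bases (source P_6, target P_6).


image of 1: 1
image of x: x + 4
image of x^2: x^2 + 8x + 5
image of x^3: x^3 + 12x^2 + 15x + 9
image of x^4: x^4 + 16x^3 + 30x^2 + 36x + 17
image of x^5: x^5 + 20x^4 + 50x^3 + 90x^2 + 85x + 33
image of x^6: x^6 + 24x^5 + 75x^4 + 180x^3 + 255x^2 + 198x + 65
each image's coordinates form column j of the matrix

the matrix is [[1, 4, 5, 9, 17, 33, 65]; [0, 1, 8, 15, 36, 85, 198]; [0, 0, 1, 12, 30, 90, 255]; [0, 0, 0, 1, 16, 50, 180]; [0, 0, 0, 0, 1, 20, 75]; [0, 0, 0, 0, 0, 1, 24]; [0, 0, 0, 0, 0, 0, 1]] (rows listed top to bottom)


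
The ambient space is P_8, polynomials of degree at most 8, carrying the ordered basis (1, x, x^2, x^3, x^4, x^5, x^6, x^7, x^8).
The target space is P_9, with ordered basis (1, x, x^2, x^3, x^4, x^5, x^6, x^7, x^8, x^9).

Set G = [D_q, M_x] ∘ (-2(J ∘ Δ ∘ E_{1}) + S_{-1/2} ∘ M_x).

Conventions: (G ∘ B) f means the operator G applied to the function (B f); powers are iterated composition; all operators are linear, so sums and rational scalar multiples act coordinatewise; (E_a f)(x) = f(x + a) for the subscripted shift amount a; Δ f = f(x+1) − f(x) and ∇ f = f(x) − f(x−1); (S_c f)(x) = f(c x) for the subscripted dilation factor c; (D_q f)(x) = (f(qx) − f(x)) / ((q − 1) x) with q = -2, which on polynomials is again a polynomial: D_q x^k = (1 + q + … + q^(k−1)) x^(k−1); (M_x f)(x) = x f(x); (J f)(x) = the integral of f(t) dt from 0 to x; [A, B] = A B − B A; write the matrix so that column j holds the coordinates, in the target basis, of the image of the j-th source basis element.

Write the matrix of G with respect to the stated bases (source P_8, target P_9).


the matrix is [[0, 0, 0, 0, 0, 0, 0, 0, 0]; [1, 4, 12, 28, 60, 124, 252, 508, 1020]; [0, 1, -8, -36, -112, -300, -744, -1764, -4064]; [0, 0, 1, 16, 96, 1120/3, 1200, 3472, 9408]; [0, 0, 0, 1, -32, -240, -1120, -4200, -13888]; [0, 0, 0, 0, 1, 64, 576, 3136, 13440]; [0, 0, 0, 0, 0, 1, -128, -1344, -25088/3]; [0, 0, 0, 0, 0, 0, 1, 256, 3072]; [0, 0, 0, 0, 0, 0, 0, 1, -512]; [0, 0, 0, 0, 0, 0, 0, 0, 1]] (rows listed top to bottom)

image of 1: x
image of x: x^2 + 4x
image of x^2: x^3 - 8x^2 + 12x
image of x^3: x^4 + 16x^3 - 36x^2 + 28x
image of x^4: x^5 - 32x^4 + 96x^3 - 112x^2 + 60x
image of x^5: x^6 + 64x^5 - 240x^4 + (1120/3)x^3 - 300x^2 + 124x
image of x^6: x^7 - 128x^6 + 576x^5 - 1120x^4 + 1200x^3 - 744x^2 + 252x
image of x^7: x^8 + 256x^7 - 1344x^6 + 3136x^5 - 4200x^4 + 3472x^3 - 1764x^2 + 508x
image of x^8: x^9 - 512x^8 + 3072x^7 - (25088/3)x^6 + 13440x^5 - 13888x^4 + 9408x^3 - 4064x^2 + 1020x
each image's coordinates form column j of the matrix


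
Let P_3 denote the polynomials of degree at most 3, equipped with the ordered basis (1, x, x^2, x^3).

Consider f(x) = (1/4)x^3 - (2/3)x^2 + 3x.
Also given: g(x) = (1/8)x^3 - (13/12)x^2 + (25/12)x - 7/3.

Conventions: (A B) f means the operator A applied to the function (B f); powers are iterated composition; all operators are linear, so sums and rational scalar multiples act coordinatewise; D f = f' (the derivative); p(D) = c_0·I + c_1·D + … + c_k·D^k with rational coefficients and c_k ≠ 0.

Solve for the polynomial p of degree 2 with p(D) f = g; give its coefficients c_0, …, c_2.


D^0 f = (1/4)x^3 - (2/3)x^2 + 3x
D^1 f = (3/4)x^2 - (4/3)x + 3
D^2 f = (3/2)x - 4/3
matching coefficients of g against c_0 f + c_1 Df + … from the top degree down determines the c_i
solution: c_0 = 1/2, c_1 = -1, c_2 = -1/2

c_0 = 1/2, c_1 = -1, c_2 = -1/2


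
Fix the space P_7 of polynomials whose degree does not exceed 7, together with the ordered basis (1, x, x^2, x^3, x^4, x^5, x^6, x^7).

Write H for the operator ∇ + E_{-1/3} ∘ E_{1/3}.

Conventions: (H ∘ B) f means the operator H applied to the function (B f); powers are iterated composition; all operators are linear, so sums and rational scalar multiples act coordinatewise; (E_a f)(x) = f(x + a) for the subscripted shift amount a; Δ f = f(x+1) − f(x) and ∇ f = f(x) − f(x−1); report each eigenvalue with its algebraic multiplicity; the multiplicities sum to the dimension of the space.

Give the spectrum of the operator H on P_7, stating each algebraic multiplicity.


λ = 1 (multiplicity 8)

image of 1: 1
image of x: x + 1
image of x^2: x^2 + 2x - 1
image of x^3: x^3 + 3x^2 - 3x + 1
image of x^4: x^4 + 4x^3 - 6x^2 + 4x - 1
image of x^5: x^5 + 5x^4 - 10x^3 + 10x^2 - 5x + 1
image of x^6: x^6 + 6x^5 - 15x^4 + 20x^3 - 15x^2 + 6x - 1
image of x^7: x^7 + 7x^6 - 21x^5 + 35x^4 - 35x^3 + 21x^2 - 7x + 1
the matrix is upper triangular; its diagonal is (1, 1, 1, 1, 1, 1, 1, 1)
for a triangular matrix the eigenvalues are the diagonal entries, with algebraic multiplicity their repetition count


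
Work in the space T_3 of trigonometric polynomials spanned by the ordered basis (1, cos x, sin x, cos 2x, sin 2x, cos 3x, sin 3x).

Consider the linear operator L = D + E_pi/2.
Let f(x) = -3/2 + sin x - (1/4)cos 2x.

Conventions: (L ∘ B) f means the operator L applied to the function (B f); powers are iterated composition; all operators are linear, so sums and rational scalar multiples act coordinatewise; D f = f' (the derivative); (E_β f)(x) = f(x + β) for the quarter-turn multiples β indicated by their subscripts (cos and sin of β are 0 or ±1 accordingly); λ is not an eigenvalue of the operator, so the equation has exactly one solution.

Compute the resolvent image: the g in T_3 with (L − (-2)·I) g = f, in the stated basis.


write g with unknown coordinates in the stated basis and equate coefficients in (L − (-2)·I) g = f
solving from the highest basis element down gives g = -1/2 - (1/4)cos x + (1/4)sin x - (1/20)cos 2x - (1/10)sin 2x
check: L g = -1/2 + (1/2)cos x + (1/2)sin x - (3/20)cos 2x + (1/5)sin 2x
so L g − (-2)·g = -3/2 + sin x - (1/4)cos 2x = f ✓

the result is g(x) = -1/2 - (1/4)cos x + (1/4)sin x - (1/20)cos 2x - (1/10)sin 2x


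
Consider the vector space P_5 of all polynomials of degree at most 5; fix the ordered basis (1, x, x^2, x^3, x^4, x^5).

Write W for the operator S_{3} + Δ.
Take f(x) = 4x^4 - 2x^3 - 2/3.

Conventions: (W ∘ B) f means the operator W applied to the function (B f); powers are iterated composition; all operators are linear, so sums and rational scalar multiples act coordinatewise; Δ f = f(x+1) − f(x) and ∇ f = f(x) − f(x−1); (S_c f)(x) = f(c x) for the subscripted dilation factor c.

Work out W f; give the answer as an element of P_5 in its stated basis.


the image equals g(x) = 324x^4 - 38x^3 + 18x^2 + 10x + 4/3

S_{3} f = 324x^4 - 54x^3 - 2/3
Δ f = 16x^3 + 18x^2 + 10x + 2
(S_{3} + Δ) f = 324x^4 - 38x^3 + 18x^2 + 10x + 4/3


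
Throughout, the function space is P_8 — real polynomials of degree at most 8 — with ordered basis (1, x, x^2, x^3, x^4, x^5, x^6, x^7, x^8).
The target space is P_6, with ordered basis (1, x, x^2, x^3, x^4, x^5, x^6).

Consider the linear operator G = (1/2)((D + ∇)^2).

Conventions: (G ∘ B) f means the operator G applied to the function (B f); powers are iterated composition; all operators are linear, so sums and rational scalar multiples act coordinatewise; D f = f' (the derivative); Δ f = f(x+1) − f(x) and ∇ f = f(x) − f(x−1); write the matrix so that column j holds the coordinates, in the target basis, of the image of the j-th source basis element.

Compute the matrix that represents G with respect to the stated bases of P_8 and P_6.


the matrix is [[0, 0, 4, -6, 11, -20, 37, -70, 135]; [0, 0, 0, 12, -24, 55, -120, 259, -560]; [0, 0, 0, 0, 24, -60, 165, -420, 1036]; [0, 0, 0, 0, 0, 40, -120, 385, -1120]; [0, 0, 0, 0, 0, 0, 60, -210, 770]; [0, 0, 0, 0, 0, 0, 0, 84, -336]; [0, 0, 0, 0, 0, 0, 0, 0, 112]] (rows listed top to bottom)

image of 1: 0
image of x: 0
image of x^2: 4
image of x^3: 12x - 6
image of x^4: 24x^2 - 24x + 11
image of x^5: 40x^3 - 60x^2 + 55x - 20
image of x^6: 60x^4 - 120x^3 + 165x^2 - 120x + 37
image of x^7: 84x^5 - 210x^4 + 385x^3 - 420x^2 + 259x - 70
image of x^8: 112x^6 - 336x^5 + 770x^4 - 1120x^3 + 1036x^2 - 560x + 135
each image's coordinates form column j of the matrix


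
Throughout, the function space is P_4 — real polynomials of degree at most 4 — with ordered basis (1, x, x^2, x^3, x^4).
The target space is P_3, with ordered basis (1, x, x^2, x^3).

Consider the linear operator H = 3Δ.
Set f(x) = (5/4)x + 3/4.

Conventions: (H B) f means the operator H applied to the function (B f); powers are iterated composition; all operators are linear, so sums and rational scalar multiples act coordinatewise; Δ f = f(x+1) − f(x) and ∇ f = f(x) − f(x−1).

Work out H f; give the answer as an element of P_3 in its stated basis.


g(x) = 15/4

Δ f = 5/4
(3Δ) f = 15/4


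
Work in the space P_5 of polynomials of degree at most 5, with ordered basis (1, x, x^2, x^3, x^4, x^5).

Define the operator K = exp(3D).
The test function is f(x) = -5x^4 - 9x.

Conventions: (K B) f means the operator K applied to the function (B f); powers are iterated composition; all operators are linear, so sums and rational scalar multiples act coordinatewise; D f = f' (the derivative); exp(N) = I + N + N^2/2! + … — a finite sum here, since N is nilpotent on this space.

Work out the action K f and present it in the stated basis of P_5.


the result is g(x) = -5x^4 - 60x^3 - 270x^2 - 549x - 432

order-1 term: -60x^3 - 27
order-2 term: -270x^2
order-3 term: -540x
order-4 term: -405
the series for exp(3D) f terminates at order 4
exp(3D) f = -5x^4 - 60x^3 - 270x^2 - 549x - 432


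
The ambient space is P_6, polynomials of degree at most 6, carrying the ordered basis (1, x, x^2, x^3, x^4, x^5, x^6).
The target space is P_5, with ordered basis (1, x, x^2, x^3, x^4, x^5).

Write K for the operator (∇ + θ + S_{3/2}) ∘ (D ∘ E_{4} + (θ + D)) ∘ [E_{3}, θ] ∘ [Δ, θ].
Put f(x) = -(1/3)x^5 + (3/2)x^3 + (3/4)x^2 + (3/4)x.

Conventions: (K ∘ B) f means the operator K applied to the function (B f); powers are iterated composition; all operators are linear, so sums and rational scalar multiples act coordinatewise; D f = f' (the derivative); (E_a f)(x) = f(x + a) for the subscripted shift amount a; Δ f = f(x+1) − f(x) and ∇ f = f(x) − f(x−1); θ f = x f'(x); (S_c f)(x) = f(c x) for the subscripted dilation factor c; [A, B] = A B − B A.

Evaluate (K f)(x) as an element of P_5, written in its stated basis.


the image equals g(x) = -(765/2)x^3 - 2730x^2 - (13905/2)x - 6579

θ f = -(5/3)x^5 + (9/2)x^3 + (3/2)x^2 + (3/4)x
Δ θ f = -(25/3)x^4 - (50/3)x^3 - (19/6)x^2 + (49/6)x + 61/12
Δ f = -(5/3)x^4 - (10/3)x^3 + (7/6)x^2 + (13/3)x + 8/3
θ Δ f = -(20/3)x^4 - 10x^3 + (7/3)x^2 + (13/3)x
[Δ, θ] f = -(5/3)x^4 - (20/3)x^3 - (11/2)x^2 + (23/6)x + 61/12
θ [Δ, θ] f = -(20/3)x^4 - 20x^3 - 11x^2 + (23/6)x
E_{3} θ [Δ, θ] f = -(20/3)x^4 - 100x^3 - 551x^2 - (7933/6)x - 2335/2
E_{3} [Δ, θ] f = -(5/3)x^4 - (80/3)x^3 - (311/2)x^2 - (2335/6)x - 4175/12
θ E_{3} [Δ, θ] f = -(20/3)x^4 - 80x^3 - 311x^2 - (2335/6)x
[E_{3}, θ] [Δ, θ] f = -20x^3 - 240x^2 - 933x - 2335/2
E_{4} ([E_{3}, θ] ∘ [Δ, θ]) f = -20x^3 - 480x^2 - 3813x - 20039/2
D E_{4} ([E_{3}, θ] ∘ [Δ, θ]) f = -60x^2 - 960x - 3813
θ ([E_{3}, θ] ∘ [Δ, θ]) f = -60x^3 - 480x^2 - 933x
D ([E_{3}, θ] ∘ [Δ, θ]) f = -60x^2 - 480x - 933
(θ + D) ([E_{3}, θ] ∘ [Δ, θ]) f = -60x^3 - 540x^2 - 1413x - 933
(D ∘ E_{4} + (θ + D)) ([E_{3}, θ] ∘ [Δ, θ]) f = -60x^3 - 600x^2 - 2373x - 4746
∇ (D ∘ E_{4} + (θ + D)) ([E_{3}, θ] ∘ [Δ, θ]) f = -180x^2 - 1020x - 1833
θ (D ∘ E_{4} + (θ + D)) ([E_{3}, θ] ∘ [Δ, θ]) f = -180x^3 - 1200x^2 - 2373x
S_{3/2} (D ∘ E_{4} + (θ + D)) ([E_{3}, θ] ∘ [Δ, θ]) f = -(405/2)x^3 - 1350x^2 - (7119/2)x - 4746
(∇ + θ + S_{3/2}) (D ∘ E_{4} + (θ + D)) ([E_{3}, θ] ∘ [Δ, θ]) f = -(765/2)x^3 - 2730x^2 - (13905/2)x - 6579


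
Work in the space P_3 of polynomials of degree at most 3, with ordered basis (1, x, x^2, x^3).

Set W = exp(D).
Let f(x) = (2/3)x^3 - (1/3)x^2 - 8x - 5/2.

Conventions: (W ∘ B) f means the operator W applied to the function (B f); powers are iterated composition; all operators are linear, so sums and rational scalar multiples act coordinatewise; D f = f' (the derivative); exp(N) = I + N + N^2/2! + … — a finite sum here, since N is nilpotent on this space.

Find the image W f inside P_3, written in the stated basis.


the result is g(x) = (2/3)x^3 + (5/3)x^2 - (20/3)x - 61/6

order-1 term: 2x^2 - (2/3)x - 8
order-2 term: 2x - 1/3
order-3 term: 2/3
the series for exp(D) f terminates at order 3
exp(D) f = (2/3)x^3 + (5/3)x^2 - (20/3)x - 61/6


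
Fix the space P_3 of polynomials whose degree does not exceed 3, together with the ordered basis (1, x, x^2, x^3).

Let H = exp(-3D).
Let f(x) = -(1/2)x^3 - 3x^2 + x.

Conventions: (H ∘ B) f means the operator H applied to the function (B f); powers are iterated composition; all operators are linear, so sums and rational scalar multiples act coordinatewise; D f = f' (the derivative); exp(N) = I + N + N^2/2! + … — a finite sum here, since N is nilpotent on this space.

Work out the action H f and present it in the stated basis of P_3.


order-1 term: (9/2)x^2 + 18x - 3
order-2 term: -(27/2)x - 27
order-3 term: 27/2
the series for exp(-3D) f terminates at order 3
exp(-3D) f = -(1/2)x^3 + (3/2)x^2 + (11/2)x - 33/2

the result is g(x) = -(1/2)x^3 + (3/2)x^2 + (11/2)x - 33/2


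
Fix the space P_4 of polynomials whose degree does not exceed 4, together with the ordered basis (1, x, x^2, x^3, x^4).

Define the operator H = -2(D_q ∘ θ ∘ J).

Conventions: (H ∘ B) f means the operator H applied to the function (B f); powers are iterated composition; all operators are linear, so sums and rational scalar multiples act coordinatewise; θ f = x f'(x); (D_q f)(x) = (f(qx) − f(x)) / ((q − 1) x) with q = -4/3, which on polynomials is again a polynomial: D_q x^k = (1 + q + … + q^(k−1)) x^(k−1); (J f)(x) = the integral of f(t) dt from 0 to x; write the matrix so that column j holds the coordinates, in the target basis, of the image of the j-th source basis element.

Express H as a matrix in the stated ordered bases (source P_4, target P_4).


the matrix is [[-2, 0, 0, 0, 0]; [0, 2/3, 0, 0, 0]; [0, 0, -26/9, 0, 0]; [0, 0, 0, 50/27, 0]; [0, 0, 0, 0, -362/81]] (rows listed top to bottom)

image of 1: -2
image of x: (2/3)x
image of x^2: -(26/9)x^2
image of x^3: (50/27)x^3
image of x^4: -(362/81)x^4
each image's coordinates form column j of the matrix


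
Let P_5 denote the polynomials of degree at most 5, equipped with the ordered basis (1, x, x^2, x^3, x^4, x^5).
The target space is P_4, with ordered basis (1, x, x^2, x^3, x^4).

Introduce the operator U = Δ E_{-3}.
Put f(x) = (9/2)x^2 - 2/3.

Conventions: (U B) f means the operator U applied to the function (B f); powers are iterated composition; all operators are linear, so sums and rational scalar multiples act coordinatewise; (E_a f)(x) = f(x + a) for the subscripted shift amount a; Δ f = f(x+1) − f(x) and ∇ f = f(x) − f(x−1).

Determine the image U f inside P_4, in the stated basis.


the result is g(x) = 9x - 45/2

E_{-3} f = (9/2)x^2 - 27x + 239/6
Δ E_{-3} f = 9x - 45/2


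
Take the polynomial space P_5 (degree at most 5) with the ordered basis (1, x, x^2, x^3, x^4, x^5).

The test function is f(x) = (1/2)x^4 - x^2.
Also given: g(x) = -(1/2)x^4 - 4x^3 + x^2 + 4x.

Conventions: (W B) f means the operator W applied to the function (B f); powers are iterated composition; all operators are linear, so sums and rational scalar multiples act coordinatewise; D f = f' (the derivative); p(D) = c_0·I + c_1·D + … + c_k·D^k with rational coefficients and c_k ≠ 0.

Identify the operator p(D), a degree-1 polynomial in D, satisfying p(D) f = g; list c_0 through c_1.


D^0 f = (1/2)x^4 - x^2
D^1 f = 2x^3 - 2x
matching coefficients of g against c_0 f + c_1 Df + … from the top degree down determines the c_i
solution: c_0 = -1, c_1 = -2

c_0 = -1, c_1 = -2


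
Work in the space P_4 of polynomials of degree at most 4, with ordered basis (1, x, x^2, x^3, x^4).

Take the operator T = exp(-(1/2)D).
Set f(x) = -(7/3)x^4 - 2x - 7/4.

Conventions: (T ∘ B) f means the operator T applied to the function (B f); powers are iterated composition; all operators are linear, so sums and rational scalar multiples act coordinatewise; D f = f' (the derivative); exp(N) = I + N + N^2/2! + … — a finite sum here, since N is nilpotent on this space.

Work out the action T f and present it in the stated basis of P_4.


the image equals g(x) = -(7/3)x^4 + (14/3)x^3 - (7/2)x^2 - (5/6)x - 43/48

order-1 term: (14/3)x^3 + 1
order-2 term: -(7/2)x^2
order-3 term: (7/6)x
order-4 term: -7/48
the series for exp(-(1/2)D) f terminates at order 4
exp(-(1/2)D) f = -(7/3)x^4 + (14/3)x^3 - (7/2)x^2 - (5/6)x - 43/48


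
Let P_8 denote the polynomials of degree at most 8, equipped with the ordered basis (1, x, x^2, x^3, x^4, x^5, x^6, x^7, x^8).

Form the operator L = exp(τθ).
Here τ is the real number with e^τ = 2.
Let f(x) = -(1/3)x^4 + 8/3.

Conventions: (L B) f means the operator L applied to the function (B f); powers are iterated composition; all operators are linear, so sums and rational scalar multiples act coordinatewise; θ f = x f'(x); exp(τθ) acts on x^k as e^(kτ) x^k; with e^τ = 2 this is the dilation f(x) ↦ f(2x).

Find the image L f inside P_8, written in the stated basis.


exp(τθ) x^k = e^(kτ) x^k; with e^τ = 2 this sends x^k to 2^k x^k
x^4 ↦ 16 x^4
applying this coordinatewise to f: exp(τθ) f = -(16/3)x^4 + 8/3

the image equals g(x) = -(16/3)x^4 + 8/3


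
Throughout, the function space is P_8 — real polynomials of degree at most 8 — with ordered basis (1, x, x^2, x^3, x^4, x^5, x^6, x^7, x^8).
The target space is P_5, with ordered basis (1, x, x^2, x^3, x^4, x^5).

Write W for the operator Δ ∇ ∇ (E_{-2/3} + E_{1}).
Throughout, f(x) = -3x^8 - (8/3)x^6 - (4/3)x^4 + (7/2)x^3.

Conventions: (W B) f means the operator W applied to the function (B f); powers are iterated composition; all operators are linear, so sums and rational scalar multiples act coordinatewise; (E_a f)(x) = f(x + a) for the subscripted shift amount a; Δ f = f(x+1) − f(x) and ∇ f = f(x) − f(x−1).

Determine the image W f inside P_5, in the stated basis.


the result is g(x) = -2016x^5 + 3360x^4 - 21920x^3 + (61280/3)x^2 - (230048/9)x + 21214/3

E_{-2/3} f = -3x^8 + 16x^7 - 40x^6 + (544/9)x^5 - (1636/27)x^4 + (2429/54)x^3 - (6277/243)x^2 + (7114/729)x - 1204/729
E_{1} f = -3x^8 - 24x^7 - (260/3)x^6 - 184x^5 - (754/3)x^4 - (1339/6)x^3 - (243/2)x^2 - (209/6)x - 7/2
(E_{-2/3} + E_{1}) f = -6x^8 - 8x^7 - (380/3)x^6 - (1112/9)x^5 - (8422/27)x^4 - (4811/27)x^3 - (71603/486)x^2 - (36559/1458)x - 7511/1458
∇ (E_{-2/3} + E_{1}) f = -48x^7 + 112x^6 - 928x^5 + (12800/9)x^4 - (70240/27)x^3 + (18013/9)x^2 - (277514/243)x + 187432/729
∇ ∇ (E_{-2/3} + E_{1}) f = -336x^6 + 1680x^5 - 8000x^4 + (170000/9)x^3 - (254752/9)x^2 + (208298/9)x - 2006009/243
Δ (∇ ∇ (E_{-2/3} + E_{1})) f = -2016x^5 + 3360x^4 - 21920x^3 + (61280/3)x^2 - (230048/9)x + 21214/3


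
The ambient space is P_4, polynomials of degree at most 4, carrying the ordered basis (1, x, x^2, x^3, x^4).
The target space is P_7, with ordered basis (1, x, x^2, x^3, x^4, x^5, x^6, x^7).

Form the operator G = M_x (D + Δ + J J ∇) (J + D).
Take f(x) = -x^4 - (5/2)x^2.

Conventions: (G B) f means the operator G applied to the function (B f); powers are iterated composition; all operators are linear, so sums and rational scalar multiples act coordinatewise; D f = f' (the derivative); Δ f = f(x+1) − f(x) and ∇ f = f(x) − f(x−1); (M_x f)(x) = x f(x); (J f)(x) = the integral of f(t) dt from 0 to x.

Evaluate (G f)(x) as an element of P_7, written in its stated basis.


the result is g(x) = -(1/30)x^7 + (1/10)x^6 - (27/8)x^5 + (7/12)x^4 - (2161/60)x^3 - (31/2)x^2 - (451/30)x

J f = -(1/5)x^5 - (5/6)x^3
D f = -4x^3 - 5x
(J + D) f = -(1/5)x^5 - (29/6)x^3 - 5x
D (J + D) f = -x^4 - (29/2)x^2 - 5
Δ (J + D) f = -x^4 - 2x^3 - (33/2)x^2 - (31/2)x - 301/30
∇ (J + D) f = -x^4 + 2x^3 - (33/2)x^2 + (31/2)x - 301/30
J ∇ (J + D) f = -(1/5)x^5 + (1/2)x^4 - (11/2)x^3 + (31/4)x^2 - (301/30)x
J J ∇ (J + D) f = -(1/30)x^6 + (1/10)x^5 - (11/8)x^4 + (31/12)x^3 - (301/60)x^2
(D + Δ + J J ∇) (J + D) f = -(1/30)x^6 + (1/10)x^5 - (27/8)x^4 + (7/12)x^3 - (2161/60)x^2 - (31/2)x - 451/30
M_x (D + Δ + J J ∇) (J + D) f = -(1/30)x^7 + (1/10)x^6 - (27/8)x^5 + (7/12)x^4 - (2161/60)x^3 - (31/2)x^2 - (451/30)x


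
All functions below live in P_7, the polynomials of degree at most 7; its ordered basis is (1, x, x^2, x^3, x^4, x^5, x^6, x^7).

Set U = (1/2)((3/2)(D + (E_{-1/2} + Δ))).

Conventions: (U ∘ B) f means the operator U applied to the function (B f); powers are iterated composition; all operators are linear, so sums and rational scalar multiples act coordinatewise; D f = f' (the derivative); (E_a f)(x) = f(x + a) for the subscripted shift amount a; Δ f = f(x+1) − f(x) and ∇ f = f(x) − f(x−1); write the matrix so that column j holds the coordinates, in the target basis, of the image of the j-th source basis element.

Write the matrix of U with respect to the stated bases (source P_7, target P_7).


the matrix is [[3/4, 9/8, 15/16, 21/32, 51/64, 93/128, 195/256, 381/512]; [0, 3/4, 9/4, 45/16, 21/8, 255/64, 279/64, 1365/256]; [0, 0, 3/4, 27/8, 45/8, 105/16, 765/64, 1953/128]; [0, 0, 0, 3/4, 9/2, 75/8, 105/8, 1785/64]; [0, 0, 0, 0, 3/4, 45/8, 225/16, 735/32]; [0, 0, 0, 0, 0, 3/4, 27/4, 315/16]; [0, 0, 0, 0, 0, 0, 3/4, 63/8]; [0, 0, 0, 0, 0, 0, 0, 3/4]] (rows listed top to bottom)

image of 1: 3/4
image of x: (3/4)x + 9/8
image of x^2: (3/4)x^2 + (9/4)x + 15/16
image of x^3: (3/4)x^3 + (27/8)x^2 + (45/16)x + 21/32
image of x^4: (3/4)x^4 + (9/2)x^3 + (45/8)x^2 + (21/8)x + 51/64
image of x^5: (3/4)x^5 + (45/8)x^4 + (75/8)x^3 + (105/16)x^2 + (255/64)x + 93/128
image of x^6: (3/4)x^6 + (27/4)x^5 + (225/16)x^4 + (105/8)x^3 + (765/64)x^2 + (279/64)x + 195/256
image of x^7: (3/4)x^7 + (63/8)x^6 + (315/16)x^5 + (735/32)x^4 + (1785/64)x^3 + (1953/128)x^2 + (1365/256)x + 381/512
each image's coordinates form column j of the matrix


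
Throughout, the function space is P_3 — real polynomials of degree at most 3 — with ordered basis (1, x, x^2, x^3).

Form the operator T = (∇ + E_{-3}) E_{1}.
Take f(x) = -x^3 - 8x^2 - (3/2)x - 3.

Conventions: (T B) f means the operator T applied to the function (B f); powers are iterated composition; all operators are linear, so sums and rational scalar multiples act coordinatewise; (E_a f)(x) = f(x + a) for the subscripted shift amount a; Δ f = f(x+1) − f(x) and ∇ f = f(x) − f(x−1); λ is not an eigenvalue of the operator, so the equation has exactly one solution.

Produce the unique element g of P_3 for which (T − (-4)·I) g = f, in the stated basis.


the result is g(x) = -(1/5)x^3 - (43/25)x^2 - (97/250)x + 953/1250

write g with unknown coordinates in the stated basis and equate coefficients in (T − (-4)·I) g = f
solving from the highest basis element down gives g = -(1/5)x^3 - (43/25)x^2 - (97/250)x + 953/1250
check: T g = -(1/5)x^3 - (28/25)x^2 + (13/250)x - 3781/625
so T g − (-4)·g = -x^3 - 8x^2 - (3/2)x - 3 = f ✓


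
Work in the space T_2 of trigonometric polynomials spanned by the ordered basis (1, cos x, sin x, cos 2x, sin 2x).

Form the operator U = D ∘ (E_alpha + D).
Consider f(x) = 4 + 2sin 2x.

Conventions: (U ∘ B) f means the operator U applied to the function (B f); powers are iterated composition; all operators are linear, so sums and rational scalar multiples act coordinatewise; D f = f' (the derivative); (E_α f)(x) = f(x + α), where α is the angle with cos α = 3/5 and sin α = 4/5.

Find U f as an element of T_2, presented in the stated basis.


g(x) = -(28/25)cos 2x - (296/25)sin 2x

E_alpha f = 4 + (48/25)cos 2x - (14/25)sin 2x
D f = 4cos 2x
(E_alpha + D) f = 4 + (148/25)cos 2x - (14/25)sin 2x
D (E_alpha + D) f = -(28/25)cos 2x - (296/25)sin 2x


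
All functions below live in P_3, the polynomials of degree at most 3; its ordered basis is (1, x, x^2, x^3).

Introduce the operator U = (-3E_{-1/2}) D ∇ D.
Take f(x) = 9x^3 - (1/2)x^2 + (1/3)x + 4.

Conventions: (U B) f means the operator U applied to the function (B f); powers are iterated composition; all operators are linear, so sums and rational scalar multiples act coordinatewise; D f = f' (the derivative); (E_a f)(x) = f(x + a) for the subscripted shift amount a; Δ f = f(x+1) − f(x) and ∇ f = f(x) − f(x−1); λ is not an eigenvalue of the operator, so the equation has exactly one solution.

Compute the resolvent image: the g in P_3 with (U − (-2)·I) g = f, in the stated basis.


g(x) = (9/2)x^3 - (1/4)x^2 + (1/6)x + 85/2

write g with unknown coordinates in the stated basis and equate coefficients in (U − (-2)·I) g = f
solving from the highest basis element down gives g = (9/2)x^3 - (1/4)x^2 + (1/6)x + 85/2
check: U g = -81
so U g − (-2)·g = 9x^3 - (1/2)x^2 + (1/3)x + 4 = f ✓


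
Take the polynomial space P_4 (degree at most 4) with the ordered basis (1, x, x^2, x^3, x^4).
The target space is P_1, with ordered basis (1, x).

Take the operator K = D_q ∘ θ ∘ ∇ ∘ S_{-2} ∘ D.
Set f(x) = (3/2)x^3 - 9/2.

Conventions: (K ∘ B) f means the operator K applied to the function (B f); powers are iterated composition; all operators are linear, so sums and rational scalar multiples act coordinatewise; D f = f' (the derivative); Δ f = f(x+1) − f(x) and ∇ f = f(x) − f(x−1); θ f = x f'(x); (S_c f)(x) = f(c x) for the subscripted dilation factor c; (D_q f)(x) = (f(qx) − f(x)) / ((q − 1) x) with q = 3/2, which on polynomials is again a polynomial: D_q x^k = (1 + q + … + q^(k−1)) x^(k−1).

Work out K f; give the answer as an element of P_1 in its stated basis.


the result is g(x) = 36

D f = (9/2)x^2
S_{-2} D f = 18x^2
∇ S_{-2} D f = 36x - 18
θ (∇ ∘ S_{-2} ∘ D) f = 36x
D_q θ (∇ ∘ S_{-2} ∘ D) f = 36


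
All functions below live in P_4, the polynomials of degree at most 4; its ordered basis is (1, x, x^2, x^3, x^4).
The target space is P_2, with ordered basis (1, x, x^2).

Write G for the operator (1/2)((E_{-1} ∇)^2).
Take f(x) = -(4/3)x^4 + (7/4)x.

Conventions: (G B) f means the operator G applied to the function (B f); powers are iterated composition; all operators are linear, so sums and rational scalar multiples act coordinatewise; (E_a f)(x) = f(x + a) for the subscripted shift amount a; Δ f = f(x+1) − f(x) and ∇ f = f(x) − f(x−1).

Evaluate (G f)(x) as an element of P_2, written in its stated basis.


the result is g(x) = -8x^2 + 48x - 220/3

∇ f = -(16/3)x^3 + 8x^2 - (16/3)x + 37/12
E_{-1} ∇ f = -(16/3)x^3 + 24x^2 - (112/3)x + 87/4
∇ (E_{-1} ∇) f = -16x^2 + 64x - 200/3
E_{-1} ∇ (E_{-1} ∇) f = -16x^2 + 96x - 440/3
((1/2)((E_{-1} ∇)^2)) f = -8x^2 + 48x - 220/3


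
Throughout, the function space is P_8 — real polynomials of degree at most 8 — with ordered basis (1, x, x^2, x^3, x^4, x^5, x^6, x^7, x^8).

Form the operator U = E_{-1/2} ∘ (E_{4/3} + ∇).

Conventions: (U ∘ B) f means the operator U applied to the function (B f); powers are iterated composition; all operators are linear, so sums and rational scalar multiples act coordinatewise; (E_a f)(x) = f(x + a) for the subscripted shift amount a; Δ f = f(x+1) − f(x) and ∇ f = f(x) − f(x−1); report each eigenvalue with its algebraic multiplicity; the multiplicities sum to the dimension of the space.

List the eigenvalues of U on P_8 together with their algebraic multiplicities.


λ = 1 (multiplicity 9)

image of 1: 1
image of x: x + 11/6
image of x^2: x^2 + (11/3)x - 47/36
image of x^3: x^3 + (11/2)x^2 - (47/12)x + 827/216
image of x^4: x^4 + (22/3)x^3 - (47/6)x^2 + (827/54)x - 5855/1296
image of x^5: x^5 + (55/6)x^4 - (235/18)x^3 + (4135/108)x^2 - (29275/1296)x + 61931/7776
image of x^6: x^6 + 11x^5 - (235/12)x^4 + (4135/54)x^3 - (29275/432)x^2 + (61931/1296)x - 515087/46656
image of x^7: x^7 + (77/6)x^6 - (329/12)x^5 + (28945/216)x^4 - (204925/1296)x^3 + (433517/2592)x^2 - (3605609/46656)x + 4858907/279936
image of x^8: x^8 + (44/3)x^7 - (329/9)x^6 + (5789/27)x^5 - (204925/648)x^4 + (433517/972)x^3 - (3605609/11664)x^2 + (4858907/34992)x - 42649535/1679616
the matrix is upper triangular; its diagonal is (1, 1, 1, 1, 1, 1, 1, 1, 1)
for a triangular matrix the eigenvalues are the diagonal entries, with algebraic multiplicity their repetition count


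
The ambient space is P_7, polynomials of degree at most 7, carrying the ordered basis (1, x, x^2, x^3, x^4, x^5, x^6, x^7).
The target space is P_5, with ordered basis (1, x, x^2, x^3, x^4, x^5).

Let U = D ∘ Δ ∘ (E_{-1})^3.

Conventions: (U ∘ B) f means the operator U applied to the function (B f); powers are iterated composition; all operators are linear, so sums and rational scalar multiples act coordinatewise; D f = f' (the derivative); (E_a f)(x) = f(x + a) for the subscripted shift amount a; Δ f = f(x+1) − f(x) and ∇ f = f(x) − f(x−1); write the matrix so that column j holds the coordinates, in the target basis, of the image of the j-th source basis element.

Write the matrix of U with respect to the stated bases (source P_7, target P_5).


the matrix is [[0, 0, 2, -15, 76, -325, 1266, -4655]; [0, 0, 0, 6, -60, 380, -1950, 8862]; [0, 0, 0, 0, 12, -150, 1140, -6825]; [0, 0, 0, 0, 0, 20, -300, 2660]; [0, 0, 0, 0, 0, 0, 30, -525]; [0, 0, 0, 0, 0, 0, 0, 42]] (rows listed top to bottom)

image of 1: 0
image of x: 0
image of x^2: 2
image of x^3: 6x - 15
image of x^4: 12x^2 - 60x + 76
image of x^5: 20x^3 - 150x^2 + 380x - 325
image of x^6: 30x^4 - 300x^3 + 1140x^2 - 1950x + 1266
image of x^7: 42x^5 - 525x^4 + 2660x^3 - 6825x^2 + 8862x - 4655
each image's coordinates form column j of the matrix


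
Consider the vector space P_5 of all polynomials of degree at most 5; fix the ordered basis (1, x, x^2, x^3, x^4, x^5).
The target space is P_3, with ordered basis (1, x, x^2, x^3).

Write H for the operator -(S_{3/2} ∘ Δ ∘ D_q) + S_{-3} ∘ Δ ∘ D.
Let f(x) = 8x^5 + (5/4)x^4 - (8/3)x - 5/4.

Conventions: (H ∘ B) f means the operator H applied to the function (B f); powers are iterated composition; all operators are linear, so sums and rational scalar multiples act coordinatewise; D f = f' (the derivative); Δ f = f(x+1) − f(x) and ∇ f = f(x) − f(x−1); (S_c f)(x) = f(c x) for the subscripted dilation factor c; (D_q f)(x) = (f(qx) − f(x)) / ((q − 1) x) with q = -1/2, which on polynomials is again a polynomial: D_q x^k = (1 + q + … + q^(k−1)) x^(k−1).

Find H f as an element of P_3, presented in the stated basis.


g(x) = -(17577/4)x^3 + (283581/128)x^2 - (35937/64)x + 1239/32

D_q f = (11/2)x^4 + (25/32)x^3 - 8/3
Δ D_q f = 22x^3 + (1131/32)x^2 + (779/32)x + 201/32
S_{3/2} Δ D_q f = (297/4)x^3 + (10179/128)x^2 + (2337/64)x + 201/32
(-(S_{3/2} ∘ Δ ∘ D_q)) f = -(297/4)x^3 - (10179/128)x^2 - (2337/64)x - 201/32
D f = 40x^4 + 5x^3 - 8/3
Δ D f = 160x^3 + 255x^2 + 175x + 45
S_{-3} Δ D f = -4320x^3 + 2295x^2 - 525x + 45
(-(S_{3/2} ∘ Δ ∘ D_q) + S_{-3} ∘ Δ ∘ D) f = -(17577/4)x^3 + (283581/128)x^2 - (35937/64)x + 1239/32


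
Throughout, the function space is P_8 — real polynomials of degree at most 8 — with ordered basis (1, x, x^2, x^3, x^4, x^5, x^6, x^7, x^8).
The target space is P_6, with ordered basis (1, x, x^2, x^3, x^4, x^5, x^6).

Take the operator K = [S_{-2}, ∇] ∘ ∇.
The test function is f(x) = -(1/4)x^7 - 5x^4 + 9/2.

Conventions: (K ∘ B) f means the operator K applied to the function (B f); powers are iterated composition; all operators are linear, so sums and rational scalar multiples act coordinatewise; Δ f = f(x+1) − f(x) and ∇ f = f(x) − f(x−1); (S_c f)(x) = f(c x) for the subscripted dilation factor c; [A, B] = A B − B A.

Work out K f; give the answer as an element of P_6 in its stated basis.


the result is g(x) = 1008x^5 + 2100x^3 - 720x^2 + 441x - 150

∇ f = -(7/4)x^6 + (21/4)x^5 - (35/4)x^4 - (45/4)x^3 + (99/4)x^2 - (73/4)x + 19/4
∇ ∇ f = -(21/2)x^5 + (105/2)x^4 - (245/2)x^3 + (195/2)x^2 + (23/2)x - 77/2
S_{-2} ∇ ∇ f = 336x^5 + 840x^4 + 980x^3 + 390x^2 - 23x - 77/2
S_{-2} ∇ f = -112x^6 - 168x^5 - 140x^4 + 90x^3 + 99x^2 + (73/2)x + 19/4
∇ S_{-2} ∇ f = -672x^5 + 840x^4 - 1120x^3 + 1110x^2 - 464x + 223/2
[S_{-2}, ∇] ∇ f = 1008x^5 + 2100x^3 - 720x^2 + 441x - 150


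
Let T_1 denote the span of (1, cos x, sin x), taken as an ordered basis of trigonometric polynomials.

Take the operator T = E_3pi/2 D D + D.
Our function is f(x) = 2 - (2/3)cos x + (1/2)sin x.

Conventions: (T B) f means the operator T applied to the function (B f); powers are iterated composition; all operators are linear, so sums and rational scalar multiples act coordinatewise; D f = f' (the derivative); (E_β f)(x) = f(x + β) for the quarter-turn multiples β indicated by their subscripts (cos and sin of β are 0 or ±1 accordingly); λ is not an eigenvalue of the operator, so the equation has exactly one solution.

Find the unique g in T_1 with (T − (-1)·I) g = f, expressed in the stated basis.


the image equals g(x) = 2 - (1/3)cos x - (1/6)sin x

write g with unknown coordinates in the stated basis and equate coefficients in (T − (-1)·I) g = f
solving from the highest basis element down gives g = 2 - (1/3)cos x - (1/6)sin x
check: T g = -(1/3)cos x + (2/3)sin x
so T g − (-1)·g = 2 - (2/3)cos x + (1/2)sin x = f ✓


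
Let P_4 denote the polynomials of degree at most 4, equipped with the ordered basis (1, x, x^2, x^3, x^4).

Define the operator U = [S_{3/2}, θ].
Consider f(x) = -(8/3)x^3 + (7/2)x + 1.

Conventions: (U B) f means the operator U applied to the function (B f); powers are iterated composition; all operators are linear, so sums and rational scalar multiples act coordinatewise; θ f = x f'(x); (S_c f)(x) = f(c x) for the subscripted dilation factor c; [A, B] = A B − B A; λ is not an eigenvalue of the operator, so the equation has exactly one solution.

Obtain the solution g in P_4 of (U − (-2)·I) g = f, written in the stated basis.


g(x) = -(4/3)x^3 + (7/4)x + 1/2

write g with unknown coordinates in the stated basis and equate coefficients in (U − (-2)·I) g = f
solving from the highest basis element down gives g = -(4/3)x^3 + (7/4)x + 1/2
check: U g = 0
so U g − (-2)·g = -(8/3)x^3 + (7/2)x + 1 = f ✓


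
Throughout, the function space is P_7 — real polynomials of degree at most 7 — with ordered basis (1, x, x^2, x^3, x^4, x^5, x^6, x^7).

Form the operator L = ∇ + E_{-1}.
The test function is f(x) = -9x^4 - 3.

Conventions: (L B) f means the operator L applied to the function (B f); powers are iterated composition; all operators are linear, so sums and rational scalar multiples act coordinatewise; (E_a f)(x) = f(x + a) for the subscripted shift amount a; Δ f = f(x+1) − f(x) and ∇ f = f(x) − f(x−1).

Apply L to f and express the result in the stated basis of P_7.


g(x) = -9x^4 - 3

∇ f = -36x^3 + 54x^2 - 36x + 9
E_{-1} f = -9x^4 + 36x^3 - 54x^2 + 36x - 12
(∇ + E_{-1}) f = -9x^4 - 3


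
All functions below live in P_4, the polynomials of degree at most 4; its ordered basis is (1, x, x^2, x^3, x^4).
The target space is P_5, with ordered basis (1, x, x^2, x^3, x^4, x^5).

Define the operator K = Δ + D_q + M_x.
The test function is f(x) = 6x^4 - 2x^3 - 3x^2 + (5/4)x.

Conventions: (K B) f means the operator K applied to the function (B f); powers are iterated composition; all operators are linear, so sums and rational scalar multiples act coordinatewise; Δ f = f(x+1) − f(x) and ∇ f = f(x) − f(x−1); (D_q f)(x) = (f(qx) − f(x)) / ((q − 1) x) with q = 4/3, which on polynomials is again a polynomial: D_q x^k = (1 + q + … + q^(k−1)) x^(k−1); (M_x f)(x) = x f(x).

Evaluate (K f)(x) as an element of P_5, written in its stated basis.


Δ f = 24x^3 + 30x^2 + 12x + 9/4
D_q f = (350/9)x^3 - (74/9)x^2 - 7x + 5/4
M_x f = 6x^5 - 2x^4 - 3x^3 + (5/4)x^2
(Δ + D_q + M_x) f = 6x^5 - 2x^4 + (539/9)x^3 + (829/36)x^2 + 5x + 7/2

g(x) = 6x^5 - 2x^4 + (539/9)x^3 + (829/36)x^2 + 5x + 7/2
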